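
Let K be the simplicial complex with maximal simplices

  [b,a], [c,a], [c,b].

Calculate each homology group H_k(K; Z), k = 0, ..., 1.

H_0 = Z,  H_1 = Z.

Order the vertices as a < b < c. Listing each simplex with vertices in this order, K has dimension 1 with simplices:

  0-simplices (3): a, b, c
  1-simplices (3): ab, ac, bc

so the chain groups are C_0 ≅ Z^3, C_1 ≅ Z^3.

∂_1: C_1 → C_0 maps an edge to its endpoints' difference, ∂[p,q] = q − p.
As a 3×3 matrix over Z this has rank 2, with invariant factors (1,1).

Now H_k = ker ∂_k / im ∂_{k+1}, so:

  H_0: rank C_0 − rank ∂_1 = 3 − 2 = 1, and the invariant factors of ∂_1 are all 1, so H_0 = Z.
  H_1: rank ker ∂_1 − rank ∂_2 = (3 − 2) − 0 = 1, and there is no ∂_2, so H_1 = Z.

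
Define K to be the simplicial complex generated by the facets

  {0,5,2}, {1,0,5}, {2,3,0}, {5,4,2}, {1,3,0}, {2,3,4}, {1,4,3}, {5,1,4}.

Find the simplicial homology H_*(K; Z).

K has 6 vertices, 12 edges, 8 triangles.
rank ∂_0 = 0, rank ∂_1 = 5 ⇒ b_0 = 6 − 0 − 5 = 1; all invariant factors of ∂_1 are 1 so no torsion. So H_0 = Z.
rank ∂_1 = 5, rank ∂_2 = 7 ⇒ b_1 = 12 − 5 − 7 = 0; all invariant factors of ∂_2 are 1 so no torsion. So H_1 = 0.
rank ∂_2 = 7, rank ∂_3 = 0 ⇒ b_2 = 8 − 7 − 0 = 1. So H_2 = Z.

H_0 ≅ Z,  H_1 = 0,  H_2 ≅ Z.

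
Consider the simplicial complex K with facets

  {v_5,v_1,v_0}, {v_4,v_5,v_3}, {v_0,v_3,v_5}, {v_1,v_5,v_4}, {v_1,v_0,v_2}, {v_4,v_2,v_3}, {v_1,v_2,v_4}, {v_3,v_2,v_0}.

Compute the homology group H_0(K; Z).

Fix the vertex order v_0 < v_1 < v_2 < v_3 < v_4 < v_5 and write every simplex with vertices in increasing order. Then dim K = 2 and the simplices of K are:

  0-simplices (6): [v_0], [v_1], [v_2], [v_3], [v_4], [v_5]
  1-simplices (12): [v_0,v_1], [v_0,v_2], [v_0,v_3], [v_0,v_5], [v_1,v_2], [v_1,v_4], [v_1,v_5], [v_2,v_3], [v_2,v_4], [v_3,v_4], [v_3,v_5], [v_4,v_5]
  2-simplices (8): [v_0,v_1,v_2], [v_0,v_1,v_5], [v_0,v_2,v_3], [v_0,v_3,v_5], [v_1,v_2,v_4], [v_1,v_4,v_5], [v_2,v_3,v_4], [v_3,v_4,v_5]

Hence C_0 ≅ Z^6, C_1 ≅ Z^12, C_2 ≅ Z^8.

Boundary ∂_1: C_1 → C_0 is given by ∂[p,q] = [q] − [p]. For instance
  ∂[v_0,v_3] = [v_3] − [v_0].
As a 6×12 matrix over Z this has rank 5, with invariant factors (1,1,1,1,1).

∂_2: C_2 → C_1 sends each 2-simplex [p,q,r] to [q,r] − [p,r] + [p,q]. For instance
  ∂[v_1,v_2,v_4] = [v_2,v_4] − [v_1,v_4] + [v_1,v_2],
  ∂[v_0,v_1,v_2] = [v_1,v_2] − [v_0,v_2] + [v_0,v_1].
The 12×8 boundary matrix has rank 7 and Smith normal form diag(1,1,1,1,1,1,1).

Computing H_k = (kernel of ∂_k) / (image of ∂_{k+1}):

  H_0: rank C_0 − rank ∂_1 = 6 − 5 = 1, and the invariant factors of ∂_1 are all 1, so H_0 = Z.

H_0 = Z.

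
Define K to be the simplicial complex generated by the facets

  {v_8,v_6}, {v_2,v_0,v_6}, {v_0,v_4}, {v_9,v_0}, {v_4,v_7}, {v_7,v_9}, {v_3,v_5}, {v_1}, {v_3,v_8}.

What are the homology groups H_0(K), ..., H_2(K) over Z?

We work with the vertex ordering v_0 < v_1 < v_2 < v_3 < v_4 < v_5 < v_6 < v_7 < v_8 < v_9. The simplices of K, each written with vertices in increasing order, are:

  0-simplices (10): [v_0], [v_1], [v_2], [v_3], [v_4], [v_5], [v_6], [v_7], [v_8], [v_9]
  1-simplices (10): [v_0,v_2], [v_0,v_4], [v_0,v_6], [v_0,v_9], [v_2,v_6], [v_3,v_5], [v_3,v_8], [v_4,v_7], [v_6,v_8], [v_7,v_9]
  2-simplices (1): [v_0,v_2,v_6]

giving chain groups C_0 ≅ Z^10, C_1 ≅ Z^10, C_2 ≅ Z^1.

Boundary ∂_1: C_1 → C_0 sends each edge [p,q] (with p < q) to q − p. For instance
  ∂[v_0,v_4] = [v_4] − [v_0].
The 10×10 boundary matrix has rank 8 and Smith normal form diag(1,1,1,1,1,1,1,1).

The boundary map ∂_2: C_2 → C_1 sends each 2-simplex [p,q,r] to [q,r] − [p,r] + [p,q]. For instance
  ∂[v_0,v_2,v_6] = [v_2,v_6] − [v_0,v_6] + [v_0,v_2].
This gives a 10×1 integer matrix of rank 1; reducing to Smith normal form yields diagonal entries (1).

Reading off H_k = ker ∂_k / im ∂_{k+1}:

  H_0: rank C_0 − rank ∂_1 = 10 − 8 = 2, and the invariant factors of ∂_1 are all 1, so H_0 = Z^2.
  H_1: rank ker ∂_1 − rank ∂_2 = (10 − 8) − 1 = 1, and the invariant factors of ∂_2 are all 1, so H_1 = Z.
  H_2: rank ker ∂_2 − rank ∂_3 = (1 − 1) − 0 = 0, and there is no ∂_3, so H_2 = 0.

As a check, the Euler characteristic is 10 − 10 + 1 = 1, which agrees with 2 − 1 + 0 = 1.

H_0 = Z^2,  H_1 = Z,  H_2 = 0.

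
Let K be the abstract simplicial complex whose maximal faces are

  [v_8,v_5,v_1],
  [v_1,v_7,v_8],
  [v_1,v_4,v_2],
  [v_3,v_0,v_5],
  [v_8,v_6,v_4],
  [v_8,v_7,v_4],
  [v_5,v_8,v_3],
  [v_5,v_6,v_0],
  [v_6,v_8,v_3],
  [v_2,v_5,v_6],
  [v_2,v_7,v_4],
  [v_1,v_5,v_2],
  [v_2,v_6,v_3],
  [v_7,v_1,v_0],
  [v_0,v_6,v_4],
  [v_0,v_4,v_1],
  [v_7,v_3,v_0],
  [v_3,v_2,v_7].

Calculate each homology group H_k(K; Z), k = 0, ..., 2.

H_0 = Z,  H_1 = Z ⊕ Z_2,  H_2 = 0.

Fix the vertex order v_0 < v_1 < v_2 < v_3 < v_4 < v_5 < v_6 < v_7 < v_8 and write every simplex with vertices in increasing order. Then dim K = 2 and the simplices of K are:

  0-simplices (9): [v_0], [v_1], [v_2], [v_3], [v_4], [v_5], [v_6], [v_7], [v_8]
  1-simplices (27): (27 of them)
  2-simplices (18): (18 of them)

Hence C_0 ≅ Z^9, C_1 ≅ Z^27, C_2 ≅ Z^18.

The boundary map ∂_1: C_1 → C_0 sends each edge [p,q] (with p < q) to q − p. For instance
  ∂[v_0,v_5] = [v_5] − [v_0].
As a 9×27 matrix over Z this has rank 8, with invariant factors (1,1,1,1,1,1,1,1).

Boundary ∂_2: C_2 → C_1 maps a triangle to the signed sum of its edges. For instance
  ∂[v_4,v_6,v_8] = [v_6,v_8] − [v_4,v_8] + [v_4,v_6],
  ∂[v_2,v_3,v_6] = [v_3,v_6] − [v_2,v_6] + [v_2,v_3].
The 27×18 boundary matrix has rank 18 and Smith normal form diag(1,1,1,1,1,1,1,1,1,1,1,1,1,1,1,1,1,2).

Now H_k = ker ∂_k / im ∂_{k+1}, so:

  H_0: rank C_0 − rank ∂_1 = 9 − 8 = 1, and the invariant factors of ∂_1 are all 1, so H_0 = Z.
  H_1: rank ker ∂_1 − rank ∂_2 = (27 − 8) − 18 = 1, and ∂_2 has invariant factor 2 > 1, so H_1 = Z ⊕ Z_2.
  H_2: rank ker ∂_2 − rank ∂_3 = (18 − 18) − 0 = 0, and there is no ∂_3, so H_2 = 0.

As a check, the Euler characteristic is 9 − 27 + 18 = 0, which agrees with 1 − 1 + 0 = 0.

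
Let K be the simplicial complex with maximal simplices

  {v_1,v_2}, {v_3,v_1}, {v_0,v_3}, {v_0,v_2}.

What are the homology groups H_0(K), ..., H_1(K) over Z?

Fix the vertex order v_0 < v_1 < v_2 < v_3 and write every simplex with vertices in increasing order. Then dim K = 1 and the simplices of K are:

  0-simplices (4): [v_0], [v_1], [v_2], [v_3]
  1-simplices (4): [v_0,v_2], [v_0,v_3], [v_1,v_2], [v_1,v_3]

giving chain groups C_0 ≅ Z^4, C_1 ≅ Z^4.

Boundary ∂_1: C_1 → C_0 is given by ∂[p,q] = [q] − [p]. For instance
  ∂[v_1,v_3] = [v_3] − [v_1].
The 4×4 boundary matrix has rank 3 and Smith normal form diag(1,1,1).

Computing H_k = (kernel of ∂_k) / (image of ∂_{k+1}):

  H_0: rank C_0 − rank ∂_1 = 4 − 3 = 1, and the invariant factors of ∂_1 are all 1, so H_0 ≅ Z.
  H_1: rank ker ∂_1 − rank ∂_2 = (4 − 3) − 0 = 1, and there is no ∂_2, so H_1 ≅ Z.

(K is a triangulation of the circle S^1.)

H_0 ≅ Z,  H_1 ≅ Z.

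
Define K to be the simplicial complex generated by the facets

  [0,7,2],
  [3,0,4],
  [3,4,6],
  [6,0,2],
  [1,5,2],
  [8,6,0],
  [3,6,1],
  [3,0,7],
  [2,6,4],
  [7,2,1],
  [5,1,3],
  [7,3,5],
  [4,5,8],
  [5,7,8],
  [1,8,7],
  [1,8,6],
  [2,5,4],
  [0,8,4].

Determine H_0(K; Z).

H_0 = Z.

Take the total order 0 < 1 < 2 < 3 < 4 < 5 < 6 < 7 < 8 on the vertex set. Then K (dimension 2) consists of the simplices:

  0-simplices (9): [0], [1], [2], [3], [4], [5], [6], [7], [8]
  1-simplices (27): (27 of them)
  2-simplices (18): [0,2,6], [0,2,7], [0,3,4], [0,3,7], [0,4,8], [0,6,8], [1,2,5], [1,2,7], [1,3,5], [1,3,6], [1,6,8], [1,7,8], [2,4,5], [2,4,6], [3,4,6], [3,5,7], [4,5,8], [5,7,8]

Hence C_0 ≅ Z^9, C_1 ≅ Z^27, C_2 ≅ Z^18.

∂_1: C_1 → C_0 maps an edge to its endpoints' difference, ∂[p,q] = q − p.
This gives a 9×27 integer matrix of rank 8; reducing to Smith normal form yields diagonal entries (1,1,1,1,1,1,1,1).

Boundary ∂_2: C_2 → C_1 sends each 2-simplex [p,q,r] to [q,r] − [p,r] + [p,q]. For instance
  ∂[1,3,5] = [3,5] − [1,5] + [1,3],
  ∂[1,6,8] = [6,8] − [1,8] + [1,6].
This gives a 27×18 integer matrix of rank 18; reducing to Smith normal form yields diagonal entries (1,1,1,1,1,1,1,1,1,1,1,1,1,1,1,1,1,2).

Reading off H_k = ker ∂_k / im ∂_{k+1}:

  H_0: rank C_0 − rank ∂_1 = 9 − 8 = 1, and the invariant factors of ∂_1 are all 1, so H_0 ≅ Z.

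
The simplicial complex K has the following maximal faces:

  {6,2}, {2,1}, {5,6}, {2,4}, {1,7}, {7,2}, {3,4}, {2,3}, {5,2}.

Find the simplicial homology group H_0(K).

Order the vertices as 1 < 2 < 3 < 4 < 5 < 6 < 7. Listing each simplex with vertices in this order, K has dimension 1 with simplices:

  0-simplices (7): [1], [2], [3], [4], [5], [6], [7]
  1-simplices (9): [1,2], [1,7], [2,3], [2,4], [2,5], [2,6], [2,7], [3,4], [5,6]

giving chain groups C_0 ≅ Z^7, C_1 ≅ Z^9.

∂_1: C_1 → C_0 sends each edge [p,q] (with p < q) to q − p.
This gives a 7×9 integer matrix of rank 6; reducing to Smith normal form yields diagonal entries (1,1,1,1,1,1).

Reading off H_k = ker ∂_k / im ∂_{k+1}:

  H_0: rank C_0 − rank ∂_1 = 7 − 6 = 1, and the invariant factors of ∂_1 are all 1, so H_0 = Z.

(K is a triangulation of a wedge of 3 circles.)

H_0 ≅ Z.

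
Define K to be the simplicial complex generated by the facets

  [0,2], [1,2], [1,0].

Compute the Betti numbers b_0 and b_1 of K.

b_0 = 1, b_1 = 1.

Fix the vertex order 0 < 1 < 2 and write every simplex with vertices in increasing order. Then dim K = 1 and the simplices of K are:

  0-simplices (3): [0], [1], [2]
  1-simplices (3): [0,1], [0,2], [1,2]

giving chain groups C_0 ≅ Z^3, C_1 ≅ Z^3.

Boundary ∂_1: C_1 → C_0 sends each edge [p,q] (with p < q) to q − p.
The 3×3 boundary matrix has rank 2 and Smith normal form diag(1,1).

From H_k ≅ ker(∂_k) / im(∂_{k+1}) we obtain:

  H_0: rank C_0 − rank ∂_1 = 3 − 2 = 1, and the invariant factors of ∂_1 are all 1, so H_0 ≅ Z.
  H_1: rank ker ∂_1 − rank ∂_2 = (3 − 2) − 0 = 1, and there is no ∂_2, so H_1 ≅ Z.

As a check, the Euler characteristic is 3 − 3 = 0, which agrees with 1 − 1 = 0.
(K is a triangulation of the circle S^1.)

Hence the Betti numbers are b_0 = 1, b_1 = 1.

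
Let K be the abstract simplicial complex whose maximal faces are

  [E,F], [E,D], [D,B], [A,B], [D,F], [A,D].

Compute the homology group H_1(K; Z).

Take the total order A < B < D < E < F on the vertex set. Then K (dimension 1) consists of the simplices:

  0-simplices (5): A, B, D, E, F
  1-simplices (6): AB, AD, BD, DE, DF, EF

so the chain groups are C_0 ≅ Z^5, C_1 ≅ Z^6.

The boundary map ∂_1: C_1 → C_0 is given by ∂[p,q] = [q] − [p].
The resulting 5×6 matrix has rank 4, and its Smith normal form has invariant factors (1,1,1,1).

Reading off H_k = ker ∂_k / im ∂_{k+1}:

  H_1: rank ker ∂_1 − rank ∂_2 = (6 − 4) − 0 = 2, and there is no ∂_2, so H_1 = Z^2.

(K is a triangulation of a wedge of 2 circles.)

H_1 ≅ Z^2.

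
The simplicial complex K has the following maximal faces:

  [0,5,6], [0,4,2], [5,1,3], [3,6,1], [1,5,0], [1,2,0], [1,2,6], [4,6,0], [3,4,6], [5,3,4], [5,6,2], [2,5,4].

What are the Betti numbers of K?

Order the vertices as 0 < 1 < 2 < 3 < 4 < 5 < 6. Listing each simplex with vertices in this order, K has dimension 2 with simplices:

  0-simplices (7): [0], [1], [2], [3], [4], [5], [6]
  1-simplices (18): [0,1], [0,2], [0,4], [0,5], [0,6], [1,2], [1,3], [1,5], [1,6], [2,4], [2,5], [2,6], [3,4], [3,5], [3,6], [4,5], [4,6], [5,6]
  2-simplices (12): [0,1,2], [0,1,5], [0,2,4], [0,4,6], [0,5,6], [1,2,6], [1,3,5], [1,3,6], [2,4,5], [2,5,6], [3,4,5], [3,4,6]

giving chain groups C_0 ≅ Z^7, C_1 ≅ Z^18, C_2 ≅ Z^12.

The boundary map ∂_1: C_1 → C_0 is given by ∂[p,q] = [q] − [p].
The resulting 7×18 matrix has rank 6, and its Smith normal form has invariant factors (1,1,1,1,1,1).

∂_2: C_2 → C_1 acts by ∂[p,q,r] = [q,r] − [p,r] + [p,q]. For instance
  ∂[0,1,2] = [1,2] − [0,2] + [0,1],
  ∂[2,5,6] = [5,6] − [2,6] + [2,5].
As a 18×12 matrix over Z this has rank 12, with invariant factors (1,1,1,1,1,1,1,1,1,1,1,2).

Computing H_k = (kernel of ∂_k) / (image of ∂_{k+1}):

  H_0: rank C_0 − rank ∂_1 = 7 − 6 = 1, and the invariant factors of ∂_1 are all 1, so H_0 = Z.
  H_1: rank ker ∂_1 − rank ∂_2 = (18 − 6) − 12 = 0, and ∂_2 has invariant factor 2 > 1, so H_1 = Z/2.
  H_2: rank ker ∂_2 − rank ∂_3 = (12 − 12) − 0 = 0, and there is no ∂_3, so H_2 = 0.

Hence the Betti numbers are b_0 = 1, b_1 = 0, b_2 = 0.

b_0 = 1, b_1 = 0, b_2 = 0.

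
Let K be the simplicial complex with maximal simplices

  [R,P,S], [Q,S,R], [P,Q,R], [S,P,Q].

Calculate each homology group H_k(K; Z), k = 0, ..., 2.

H_0 = Z,  H_1 = 0,  H_2 = Z.

We work with the vertex ordering P < Q < R < S. The simplices of K, each written with vertices in increasing order, are:

  0-simplices (4): P, Q, R, S
  1-simplices (6): PQ, PR, PS, QR, QS, RS
  2-simplices (4): PQR, PQS, PRS, QRS

giving chain groups C_0 ≅ Z^4, C_1 ≅ Z^6, C_2 ≅ Z^4.

∂_1: C_1 → C_0 maps an edge to its endpoints' difference, ∂[p,q] = q − p. For instance
  ∂PS = S − P.
This gives a 4×6 integer matrix of rank 3; reducing to Smith normal form yields diagonal entries (1,1,1).

The boundary map ∂_2: C_2 → C_1 acts by ∂[p,q,r] = [q,r] − [p,r] + [p,q]. For instance
  ∂PRS = RS − PS + PR,
  ∂QRS = RS − QS + QR.
The 6×4 boundary matrix has rank 3 and Smith normal form diag(1,1,1).

Now H_k = ker ∂_k / im ∂_{k+1}, so:

  H_0: rank C_0 − rank ∂_1 = 4 − 3 = 1, and the invariant factors of ∂_1 are all 1, so H_0 ≅ Z.
  H_1: rank ker ∂_1 − rank ∂_2 = (6 − 3) − 3 = 0, and the invariant factors of ∂_2 are all 1, so H_1 ≅ 0.
  H_2: rank ker ∂_2 − rank ∂_3 = (4 − 3) − 0 = 1, and there is no ∂_3, so H_2 ≅ Z.

As a check, the Euler characteristic is 4 − 6 + 4 = 2, which agrees with 1 − 0 + 1 = 2.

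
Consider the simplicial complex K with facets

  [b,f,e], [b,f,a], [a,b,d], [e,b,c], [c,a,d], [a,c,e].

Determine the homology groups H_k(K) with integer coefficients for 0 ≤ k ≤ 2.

H_0 ≅ Z,  H_1 ≅ Z,  H_2 = 0.

Fix the vertex order a < b < c < d < e < f and write every simplex with vertices in increasing order. Then dim K = 2 and the simplices of K are:

  0-simplices (6): a, b, c, d, e, f
  1-simplices (12): ab, ac, ad, ae, af, bc, bd, be, bf, cd, ce, ef
  2-simplices (6): abd, abf, acd, ace, bce, bef

Hence C_0 ≅ Z^6, C_1 ≅ Z^12, C_2 ≅ Z^6.

Boundary ∂_1: C_1 → C_0 sends each edge [p,q] (with p < q) to q − p. For instance
  ∂ae = e − a.
The 6×12 boundary matrix has rank 5 and Smith normal form diag(1,1,1,1,1).

The boundary map ∂_2: C_2 → C_1 acts by ∂[p,q,r] = [q,r] − [p,r] + [p,q]. For instance
  ∂acd = cd − ad + ac,
  ∂abd = bd − ad + ab.
This gives a 12×6 integer matrix of rank 6; reducing to Smith normal form yields diagonal entries (1,1,1,1,1,1).

From H_k ≅ ker(∂_k) / im(∂_{k+1}) we obtain:

  H_0: rank C_0 − rank ∂_1 = 6 − 5 = 1, and the invariant factors of ∂_1 are all 1, so H_0 ≅ Z.
  H_1: rank ker ∂_1 − rank ∂_2 = (12 − 5) − 6 = 1, and the invariant factors of ∂_2 are all 1, so H_1 ≅ Z.
  H_2: rank ker ∂_2 − rank ∂_3 = (6 − 6) − 0 = 0, and there is no ∂_3, so H_2 ≅ 0.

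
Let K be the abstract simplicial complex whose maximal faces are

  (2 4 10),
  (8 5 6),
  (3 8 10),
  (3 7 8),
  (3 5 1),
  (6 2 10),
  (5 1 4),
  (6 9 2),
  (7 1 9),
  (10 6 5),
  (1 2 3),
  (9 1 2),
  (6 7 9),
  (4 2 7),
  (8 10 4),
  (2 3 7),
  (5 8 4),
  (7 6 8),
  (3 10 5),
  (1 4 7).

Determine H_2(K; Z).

Order the vertices as 1 < 2 < 3 < 4 < 5 < 6 < 7 < 8 < 9 < 10. Listing each simplex with vertices in this order, K has dimension 2 with simplices:

  0-simplices (10): [1], [2], [3], [4], [5], [6], [7], [8], [9], [10]
  1-simplices (30): (30 of them)
  2-simplices (20): (20 of them)

Hence C_0 ≅ Z^10, C_1 ≅ Z^30, C_2 ≅ Z^20.

Boundary ∂_1: C_1 → C_0 maps an edge to its endpoints' difference, ∂[p,q] = q − p.
The resulting 10×30 matrix has rank 9, and its Smith normal form has invariant factors (1,1,1,1,1,1,1,1,1).

The boundary map ∂_2: C_2 → C_1 acts by ∂[p,q,r] = [q,r] − [p,r] + [p,q]. For instance
  ∂[4,5,8] = [5,8] − [4,8] + [4,5],
  ∂[1,4,5] = [4,5] − [1,5] + [1,4].
As a 30×20 matrix over Z this has rank 20, with invariant factors (1,1,1,1,1,1,1,1,1,1,1,1,1,1,1,1,1,1,1,2).

Now H_k = ker ∂_k / im ∂_{k+1}, so:

  H_2: rank ker ∂_2 − rank ∂_3 = (20 − 20) − 0 = 0, and there is no ∂_3, so H_2 = 0.

H_2 = 0.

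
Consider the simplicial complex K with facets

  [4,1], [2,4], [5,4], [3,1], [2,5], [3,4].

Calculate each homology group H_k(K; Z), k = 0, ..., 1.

Order the vertices as 1 < 2 < 3 < 4 < 5. Listing each simplex with vertices in this order, K has dimension 1 with simplices:

  0-simplices (5): [1], [2], [3], [4], [5]
  1-simplices (6): [1,3], [1,4], [2,4], [2,5], [3,4], [4,5]

giving chain groups C_0 ≅ Z^5, C_1 ≅ Z^6.

The boundary map ∂_1: C_1 → C_0 maps an edge to its endpoints' difference, ∂[p,q] = q − p.
The resulting 5×6 matrix has rank 4, and its Smith normal form has invariant factors (1,1,1,1).

Reading off H_k = ker ∂_k / im ∂_{k+1}:

  H_0: rank C_0 − rank ∂_1 = 5 − 4 = 1, and the invariant factors of ∂_1 are all 1, so H_0 ≅ Z.
  H_1: rank ker ∂_1 − rank ∂_2 = (6 − 4) − 0 = 2, and there is no ∂_2, so H_1 ≅ Z^2.

As a check, the Euler characteristic is 5 − 6 = -1, which agrees with 1 − 2 = -1.
(K is a triangulation of a wedge of 2 circles.)

H_0 = Z,  H_1 = Z^2.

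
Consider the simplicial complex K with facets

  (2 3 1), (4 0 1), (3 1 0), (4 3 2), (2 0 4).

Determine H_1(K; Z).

Fix the vertex order 0 < 1 < 2 < 3 < 4 and write every simplex with vertices in increasing order. Then dim K = 2 and the simplices of K are:

  0-simplices (5): [0], [1], [2], [3], [4]
  1-simplices (10): [0,1], [0,2], [0,3], [0,4], [1,2], [1,3], [1,4], [2,3], [2,4], [3,4]
  2-simplices (5): [0,1,3], [0,1,4], [0,2,4], [1,2,3], [2,3,4]

giving chain groups C_0 ≅ Z^5, C_1 ≅ Z^10, C_2 ≅ Z^5.

∂_1: C_1 → C_0 is given by ∂[p,q] = [q] − [p]. For instance
  ∂[2,4] = [4] − [2].
This gives a 5×10 integer matrix of rank 4; reducing to Smith normal form yields diagonal entries (1,1,1,1).

∂_2: C_2 → C_1 maps a triangle to the signed sum of its edges. For instance
  ∂[1,2,3] = [2,3] − [1,3] + [1,2],
  ∂[0,1,3] = [1,3] − [0,3] + [0,1].
The resulting 10×5 matrix has rank 5, and its Smith normal form has invariant factors (1,1,1,1,1).

Now H_k = ker ∂_k / im ∂_{k+1}, so:

  H_1: rank ker ∂_1 − rank ∂_2 = (10 − 4) − 5 = 1, and the invariant factors of ∂_2 are all 1, so H_1 ≅ Z.

H_1 = Z.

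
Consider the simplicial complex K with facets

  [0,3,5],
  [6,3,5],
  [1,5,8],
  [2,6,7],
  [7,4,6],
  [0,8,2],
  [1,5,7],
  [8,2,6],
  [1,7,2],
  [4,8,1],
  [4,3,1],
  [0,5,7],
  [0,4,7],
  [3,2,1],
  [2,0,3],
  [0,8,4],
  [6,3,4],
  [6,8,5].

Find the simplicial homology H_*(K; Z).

H_0 ≅ Z,  H_1 ≅ Z^2,  H_2 ≅ Z.

K has 9 vertices, 27 edges, 18 triangles.
rank ∂_0 = 0, rank ∂_1 = 8 ⇒ b_0 = 9 − 0 − 8 = 1; all invariant factors of ∂_1 are 1 so no torsion. So H_0 ≅ Z.
rank ∂_1 = 8, rank ∂_2 = 17 ⇒ b_1 = 27 − 8 − 17 = 2; all invariant factors of ∂_2 are 1 so no torsion. So H_1 ≅ Z^2.
rank ∂_2 = 17, rank ∂_3 = 0 ⇒ b_2 = 18 − 17 − 0 = 1. So H_2 ≅ Z.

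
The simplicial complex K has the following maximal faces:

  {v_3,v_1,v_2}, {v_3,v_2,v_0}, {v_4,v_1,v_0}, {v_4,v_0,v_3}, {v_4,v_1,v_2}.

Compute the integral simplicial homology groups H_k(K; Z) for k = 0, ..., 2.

H_0 = Z,  H_1 = Z,  H_2 = 0.

Fix the vertex order v_0 < v_1 < v_2 < v_3 < v_4 and write every simplex with vertices in increasing order. Then dim K = 2 and the simplices of K are:

  0-simplices (5): [v_0], [v_1], [v_2], [v_3], [v_4]
  1-simplices (10): [v_0,v_1], [v_0,v_2], [v_0,v_3], [v_0,v_4], [v_1,v_2], [v_1,v_3], [v_1,v_4], [v_2,v_3], [v_2,v_4], [v_3,v_4]
  2-simplices (5): [v_0,v_1,v_4], [v_0,v_2,v_3], [v_0,v_3,v_4], [v_1,v_2,v_3], [v_1,v_2,v_4]

giving chain groups C_0 ≅ Z^5, C_1 ≅ Z^10, C_2 ≅ Z^5.

Boundary ∂_1: C_1 → C_0 sends each edge [p,q] (with p < q) to q − p.
As a 5×10 matrix over Z this has rank 4, with invariant factors (1,1,1,1).

The boundary map ∂_2: C_2 → C_1 maps a triangle to the signed sum of its edges. For instance
  ∂[v_1,v_2,v_4] = [v_2,v_4] − [v_1,v_4] + [v_1,v_2],
  ∂[v_1,v_2,v_3] = [v_2,v_3] − [v_1,v_3] + [v_1,v_2].
As a 10×5 matrix over Z this has rank 5, with invariant factors (1,1,1,1,1).

Computing H_k = (kernel of ∂_k) / (image of ∂_{k+1}):

  H_0: rank C_0 − rank ∂_1 = 5 − 4 = 1, and the invariant factors of ∂_1 are all 1, so H_0 = Z.
  H_1: rank ker ∂_1 − rank ∂_2 = (10 − 4) − 5 = 1, and the invariant factors of ∂_2 are all 1, so H_1 = Z.
  H_2: rank ker ∂_2 − rank ∂_3 = (5 − 5) − 0 = 0, and there is no ∂_3, so H_2 = 0.

(K is a triangulation of the Möbius band.)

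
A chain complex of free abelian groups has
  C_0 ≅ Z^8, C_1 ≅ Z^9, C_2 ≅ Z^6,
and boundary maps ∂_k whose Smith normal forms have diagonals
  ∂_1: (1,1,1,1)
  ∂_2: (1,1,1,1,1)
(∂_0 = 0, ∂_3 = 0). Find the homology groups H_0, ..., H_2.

H_0: b_0 = 8 − 0 − 4 = 4; torsion from ∂_1 factors > 1: none. So H_0 = Z^4.
H_1: b_1 = 9 − 4 − 5 = 0; torsion from ∂_2 factors > 1: none. So H_1 = 0.
H_2: b_2 = 6 − 5 − 0 = 1; torsion from ∂_3 factors > 1: none. So H_2 = Z.

H_0 = Z^4,  H_1 = 0,  H_2 = Z.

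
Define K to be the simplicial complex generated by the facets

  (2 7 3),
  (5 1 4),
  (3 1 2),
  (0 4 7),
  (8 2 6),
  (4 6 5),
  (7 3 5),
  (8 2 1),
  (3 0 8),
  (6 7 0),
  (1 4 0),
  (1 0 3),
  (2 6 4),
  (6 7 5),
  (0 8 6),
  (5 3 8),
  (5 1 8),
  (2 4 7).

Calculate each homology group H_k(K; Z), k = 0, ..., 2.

K has 9 vertices, 27 edges, 18 triangles.
rank ∂_0 = 0, rank ∂_1 = 8 ⇒ b_0 = 9 − 0 − 8 = 1; all invariant factors of ∂_1 are 1 so no torsion. So H_0 = Z.
rank ∂_1 = 8, rank ∂_2 = 18 ⇒ b_1 = 27 − 8 − 18 = 1; ∂_2 has invariant factor(s) [2] giving torsion. So H_1 = Z × Z/2.
rank ∂_2 = 18, rank ∂_3 = 0 ⇒ b_2 = 18 − 18 − 0 = 0. So H_2 = 0.

H_0 ≅ Z,  H_1 ≅ Z × Z/2,  H_2 = 0.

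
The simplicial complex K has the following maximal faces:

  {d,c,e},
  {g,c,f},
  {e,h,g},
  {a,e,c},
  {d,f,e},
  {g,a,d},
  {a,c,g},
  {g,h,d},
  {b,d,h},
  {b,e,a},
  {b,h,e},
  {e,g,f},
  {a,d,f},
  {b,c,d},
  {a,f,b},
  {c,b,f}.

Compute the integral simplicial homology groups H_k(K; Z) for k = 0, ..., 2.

H_0 = Z,  H_1 = Z^2,  H_2 = Z.

Order the vertices as a < b < c < d < e < f < g < h. Listing each simplex with vertices in this order, K has dimension 2 with simplices:

  0-simplices (8): a, b, c, d, e, f, g, h
  1-simplices (24): ab, ac, ad, ae, af, ag, bc, bd, be, bf, bh, cd, ce, cf, cg, de, df, dg, dh, ef, eg, eh, fg, gh
  2-simplices (16): abe, abf, ace, acg, adf, adg, bcd, bcf, bdh, beh, cde, cfg, def, dgh, efg, egh

so the chain groups are C_0 ≅ Z^8, C_1 ≅ Z^24, C_2 ≅ Z^16.

The boundary map ∂_1: C_1 → C_0 is given by ∂[p,q] = [q] − [p]. For instance
  ∂cf = f − c.
As a 8×24 matrix over Z this has rank 7, with invariant factors (1,1,1,1,1,1,1).

Boundary ∂_2: C_2 → C_1 maps a triangle to the signed sum of its edges. For instance
  ∂bcd = cd − bd + bc,
  ∂egh = gh − eh + eg.
This gives a 24×16 integer matrix of rank 15; reducing to Smith normal form yields diagonal entries (1,1,1,1,1,1,1,1,1,1,1,1,1,1,1).

Reading off H_k = ker ∂_k / im ∂_{k+1}:

  H_0: rank C_0 − rank ∂_1 = 8 − 7 = 1, and the invariant factors of ∂_1 are all 1, so H_0 ≅ Z.
  H_1: rank ker ∂_1 − rank ∂_2 = (24 − 7) − 15 = 2, and the invariant factors of ∂_2 are all 1, so H_1 ≅ Z^2.
  H_2: rank ker ∂_2 − rank ∂_3 = (16 − 15) − 0 = 1, and there is no ∂_3, so H_2 ≅ Z.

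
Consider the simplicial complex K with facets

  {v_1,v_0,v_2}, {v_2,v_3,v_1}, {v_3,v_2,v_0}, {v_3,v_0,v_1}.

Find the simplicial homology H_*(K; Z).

H_0 = Z,  H_1 = 0,  H_2 = Z.

Fix the vertex order v_0 < v_1 < v_2 < v_3 and write every simplex with vertices in increasing order. Then dim K = 2 and the simplices of K are:

  0-simplices (4): [v_0], [v_1], [v_2], [v_3]
  1-simplices (6): [v_0,v_1], [v_0,v_2], [v_0,v_3], [v_1,v_2], [v_1,v_3], [v_2,v_3]
  2-simplices (4): [v_0,v_1,v_2], [v_0,v_1,v_3], [v_0,v_2,v_3], [v_1,v_2,v_3]

giving chain groups C_0 ≅ Z^4, C_1 ≅ Z^6, C_2 ≅ Z^4.

∂_1: C_1 → C_0 sends each edge [p,q] (with p < q) to q − p.
The 4×6 boundary matrix has rank 3 and Smith normal form diag(1,1,1).

Boundary ∂_2: C_2 → C_1 maps a triangle to the signed sum of its edges. For instance
  ∂[v_0,v_2,v_3] = [v_2,v_3] − [v_0,v_3] + [v_0,v_2],
  ∂[v_0,v_1,v_2] = [v_1,v_2] − [v_0,v_2] + [v_0,v_1].
The resulting 6×4 matrix has rank 3, and its Smith normal form has invariant factors (1,1,1).

From H_k ≅ ker(∂_k) / im(∂_{k+1}) we obtain:

  H_0: rank C_0 − rank ∂_1 = 4 − 3 = 1, and the invariant factors of ∂_1 are all 1, so H_0 ≅ Z.
  H_1: rank ker ∂_1 − rank ∂_2 = (6 − 3) − 3 = 0, and the invariant factors of ∂_2 are all 1, so H_1 ≅ 0.
  H_2: rank ker ∂_2 − rank ∂_3 = (4 − 3) − 0 = 1, and there is no ∂_3, so H_2 ≅ Z.

(K is a triangulation of the 2-sphere S^2.)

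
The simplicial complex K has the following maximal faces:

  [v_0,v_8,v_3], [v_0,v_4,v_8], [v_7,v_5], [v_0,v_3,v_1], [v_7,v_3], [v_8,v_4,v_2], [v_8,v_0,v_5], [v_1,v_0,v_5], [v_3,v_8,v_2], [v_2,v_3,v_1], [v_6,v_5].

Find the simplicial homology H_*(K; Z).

H_0 = Z,  H_1 = Z,  H_2 = 0.

Order the vertices as v_0 < v_1 < v_2 < v_3 < v_4 < v_5 < v_6 < v_7 < v_8. Listing each simplex with vertices in this order, K has dimension 2 with simplices:

  0-simplices (9): [v_0], [v_1], [v_2], [v_3], [v_4], [v_5], [v_6], [v_7], [v_8]
  1-simplices (17): (17 of them)
  2-simplices (8): [v_0,v_1,v_3], [v_0,v_1,v_5], [v_0,v_3,v_8], [v_0,v_4,v_8], [v_0,v_5,v_8], [v_1,v_2,v_3], [v_2,v_3,v_8], [v_2,v_4,v_8]

giving chain groups C_0 ≅ Z^9, C_1 ≅ Z^17, C_2 ≅ Z^8.

The boundary map ∂_1: C_1 → C_0 is given by ∂[p,q] = [q] − [p]. For instance
  ∂[v_0,v_5] = [v_5] − [v_0].
The 9×17 boundary matrix has rank 8 and Smith normal form diag(1,1,1,1,1,1,1,1).

Boundary ∂_2: C_2 → C_1 acts by ∂[p,q,r] = [q,r] − [p,r] + [p,q]. For instance
  ∂[v_0,v_4,v_8] = [v_4,v_8] − [v_0,v_8] + [v_0,v_4],
  ∂[v_1,v_2,v_3] = [v_2,v_3] − [v_1,v_3] + [v_1,v_2].
The 17×8 boundary matrix has rank 8 and Smith normal form diag(1,1,1,1,1,1,1,1).

From H_k ≅ ker(∂_k) / im(∂_{k+1}) we obtain:

  H_0: rank C_0 − rank ∂_1 = 9 − 8 = 1, and the invariant factors of ∂_1 are all 1, so H_0 ≅ Z.
  H_1: rank ker ∂_1 − rank ∂_2 = (17 − 8) − 8 = 1, and the invariant factors of ∂_2 are all 1, so H_1 ≅ Z.
  H_2: rank ker ∂_2 − rank ∂_3 = (8 − 8) − 0 = 0, and there is no ∂_3, so H_2 ≅ 0.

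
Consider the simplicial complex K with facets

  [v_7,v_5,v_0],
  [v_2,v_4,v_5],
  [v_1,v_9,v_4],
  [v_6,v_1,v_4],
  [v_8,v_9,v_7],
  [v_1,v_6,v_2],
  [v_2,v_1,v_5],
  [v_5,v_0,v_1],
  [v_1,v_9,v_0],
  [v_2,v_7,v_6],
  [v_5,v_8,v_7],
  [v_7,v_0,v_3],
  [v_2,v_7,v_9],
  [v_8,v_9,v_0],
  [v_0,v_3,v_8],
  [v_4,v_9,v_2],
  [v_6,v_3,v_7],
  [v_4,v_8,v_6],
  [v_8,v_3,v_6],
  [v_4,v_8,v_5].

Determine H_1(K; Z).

H_1 ≅ Z ⊕ Z/2.

Fix the vertex order v_0 < v_1 < v_2 < v_3 < v_4 < v_5 < v_6 < v_7 < v_8 < v_9 and write every simplex with vertices in increasing order. Then dim K = 2 and the simplices of K are:

  0-simplices (10): [v_0], [v_1], [v_2], [v_3], [v_4], [v_5], [v_6], [v_7], [v_8], [v_9]
  1-simplices (30): (30 of them)
  2-simplices (20): (20 of them)

Hence C_0 ≅ Z^10, C_1 ≅ Z^30, C_2 ≅ Z^20.

The boundary map ∂_1: C_1 → C_0 is given by ∂[p,q] = [q] − [p]. For instance
  ∂[v_7,v_9] = [v_9] − [v_7].
This gives a 10×30 integer matrix of rank 9; reducing to Smith normal form yields diagonal entries (1,1,1,1,1,1,1,1,1).

Boundary ∂_2: C_2 → C_1 maps a triangle to the signed sum of its edges. For instance
  ∂[v_0,v_3,v_7] = [v_3,v_7] − [v_0,v_7] + [v_0,v_3],
  ∂[v_0,v_3,v_8] = [v_3,v_8] − [v_0,v_8] + [v_0,v_3].
The resulting 30×20 matrix has rank 20, and its Smith normal form has invariant factors (1,1,1,1,1,1,1,1,1,1,1,1,1,1,1,1,1,1,1,2).

Now H_k = ker ∂_k / im ∂_{k+1}, so:

  H_1: rank ker ∂_1 − rank ∂_2 = (30 − 9) − 20 = 1, and ∂_2 has invariant factor 2 > 1, so H_1 ≅ Z ⊕ Z/2.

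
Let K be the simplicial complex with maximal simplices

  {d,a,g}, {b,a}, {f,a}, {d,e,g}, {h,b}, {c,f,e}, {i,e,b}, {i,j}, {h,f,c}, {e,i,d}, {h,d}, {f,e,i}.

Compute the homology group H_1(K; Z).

K has 10 vertices, 20 edges, 7 triangles.
rank ∂_1 = 9, rank ∂_2 = 7 ⇒ b_1 = 20 − 9 − 7 = 4; all invariant factors of ∂_2 are 1 so no torsion. So H_1 ≅ Z^4.

H_1 = Z^4.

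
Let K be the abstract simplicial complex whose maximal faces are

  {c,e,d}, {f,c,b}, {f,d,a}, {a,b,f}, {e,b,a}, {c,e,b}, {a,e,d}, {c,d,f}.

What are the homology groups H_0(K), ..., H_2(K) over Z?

We work with the vertex ordering a < b < c < d < e < f. The simplices of K, each written with vertices in increasing order, are:

  0-simplices (6): a, b, c, d, e, f
  1-simplices (12): ab, ad, ae, af, bc, be, bf, cd, ce, cf, de, df
  2-simplices (8): abe, abf, ade, adf, bce, bcf, cde, cdf

so the chain groups are C_0 ≅ Z^6, C_1 ≅ Z^12, C_2 ≅ Z^8.

The boundary map ∂_1: C_1 → C_0 sends each edge [p,q] (with p < q) to q − p. For instance
  ∂de = e − d.
This gives a 6×12 integer matrix of rank 5; reducing to Smith normal form yields diagonal entries (1,1,1,1,1).

∂_2: C_2 → C_1 acts by ∂[p,q,r] = [q,r] − [p,r] + [p,q]. For instance
  ∂abf = bf − af + ab,
  ∂cdf = df − cf + cd.
The resulting 12×8 matrix has rank 7, and its Smith normal form has invariant factors (1,1,1,1,1,1,1).

Now H_k = ker ∂_k / im ∂_{k+1}, so:

  H_0: rank C_0 − rank ∂_1 = 6 − 5 = 1, and the invariant factors of ∂_1 are all 1, so H_0 ≅ Z.
  H_1: rank ker ∂_1 − rank ∂_2 = (12 − 5) − 7 = 0, and the invariant factors of ∂_2 are all 1, so H_1 ≅ 0.
  H_2: rank ker ∂_2 − rank ∂_3 = (8 − 7) − 0 = 1, and there is no ∂_3, so H_2 ≅ Z.

As a check, the Euler characteristic is 6 − 12 + 8 = 2, which agrees with 1 − 0 + 1 = 2.
(K is a triangulation of the 2-sphere S^2.)

H_0 = Z,  H_1 = 0,  H_2 = Z.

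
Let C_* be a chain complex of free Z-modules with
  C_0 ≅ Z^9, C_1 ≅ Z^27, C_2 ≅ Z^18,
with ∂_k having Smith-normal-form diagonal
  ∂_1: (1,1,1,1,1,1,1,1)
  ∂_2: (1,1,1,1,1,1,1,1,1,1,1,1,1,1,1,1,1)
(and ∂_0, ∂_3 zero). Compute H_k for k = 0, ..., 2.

H_0 ≅ Z,  H_1 ≅ Z^2,  H_2 ≅ Z.

H_0: b_0 = 9 − 0 − 8 = 1; torsion from ∂_1 factors > 1: none. So H_0 ≅ Z.
H_1: b_1 = 27 − 8 − 17 = 2; torsion from ∂_2 factors > 1: none. So H_1 ≅ Z^2.
H_2: b_2 = 18 − 17 − 0 = 1; torsion from ∂_3 factors > 1: none. So H_2 ≅ Z.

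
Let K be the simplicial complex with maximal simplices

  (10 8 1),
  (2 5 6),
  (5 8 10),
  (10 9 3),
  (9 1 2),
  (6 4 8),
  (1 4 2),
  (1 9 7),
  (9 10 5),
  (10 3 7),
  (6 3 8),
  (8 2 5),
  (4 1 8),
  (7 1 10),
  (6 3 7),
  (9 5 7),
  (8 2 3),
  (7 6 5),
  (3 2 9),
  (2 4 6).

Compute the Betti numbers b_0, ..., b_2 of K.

b_0 = 1, b_1 = 1, b_2 = 0.

We work with the vertex ordering 1 < 2 < 3 < 4 < 5 < 6 < 7 < 8 < 9 < 10. The simplices of K, each written with vertices in increasing order, are:

  0-simplices (10): [1], [2], [3], [4], [5], [6], [7], [8], [9], [10]
  1-simplices (30): (30 of them)
  2-simplices (20): (20 of them)

giving chain groups C_0 ≅ Z^10, C_1 ≅ Z^30, C_2 ≅ Z^20.

Boundary ∂_1: C_1 → C_0 maps an edge to its endpoints' difference, ∂[p,q] = q − p.
The resulting 10×30 matrix has rank 9, and its Smith normal form has invariant factors (1,1,1,1,1,1,1,1,1).

∂_2: C_2 → C_1 acts by ∂[p,q,r] = [q,r] − [p,r] + [p,q]. For instance
  ∂[5,7,9] = [7,9] − [5,9] + [5,7],
  ∂[1,7,9] = [7,9] − [1,9] + [1,7].
This gives a 30×20 integer matrix of rank 20; reducing to Smith normal form yields diagonal entries (1,1,1,1,1,1,1,1,1,1,1,1,1,1,1,1,1,1,1,2).

Computing H_k = (kernel of ∂_k) / (image of ∂_{k+1}):

  H_0: rank C_0 − rank ∂_1 = 10 − 9 = 1, and the invariant factors of ∂_1 are all 1, so H_0 ≅ Z.
  H_1: rank ker ∂_1 − rank ∂_2 = (30 − 9) − 20 = 1, and ∂_2 has invariant factor 2 > 1, so H_1 ≅ Z × Z/2.
  H_2: rank ker ∂_2 − rank ∂_3 = (20 − 20) − 0 = 0, and there is no ∂_3, so H_2 ≅ 0.

Hence the Betti numbers are b_0 = 1, b_1 = 1, b_2 = 0.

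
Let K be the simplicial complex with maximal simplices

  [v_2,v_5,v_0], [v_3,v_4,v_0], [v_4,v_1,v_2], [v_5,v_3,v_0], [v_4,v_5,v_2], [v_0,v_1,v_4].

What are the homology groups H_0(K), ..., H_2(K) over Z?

Order the vertices as v_0 < v_1 < v_2 < v_3 < v_4 < v_5. Listing each simplex with vertices in this order, K has dimension 2 with simplices:

  0-simplices (6): [v_0], [v_1], [v_2], [v_3], [v_4], [v_5]
  1-simplices (12): [v_0,v_1], [v_0,v_2], [v_0,v_3], [v_0,v_4], [v_0,v_5], [v_1,v_2], [v_1,v_4], [v_2,v_4], [v_2,v_5], [v_3,v_4], [v_3,v_5], [v_4,v_5]
  2-simplices (6): [v_0,v_1,v_4], [v_0,v_2,v_5], [v_0,v_3,v_4], [v_0,v_3,v_5], [v_1,v_2,v_4], [v_2,v_4,v_5]

so the chain groups are C_0 ≅ Z^6, C_1 ≅ Z^12, C_2 ≅ Z^6.

Boundary ∂_1: C_1 → C_0 sends each edge [p,q] (with p < q) to q − p. For instance
  ∂[v_1,v_4] = [v_4] − [v_1].
The 6×12 boundary matrix has rank 5 and Smith normal form diag(1,1,1,1,1).

∂_2: C_2 → C_1 maps a triangle to the signed sum of its edges. For instance
  ∂[v_0,v_2,v_5] = [v_2,v_5] − [v_0,v_5] + [v_0,v_2],
  ∂[v_0,v_1,v_4] = [v_1,v_4] − [v_0,v_4] + [v_0,v_1].
The resulting 12×6 matrix has rank 6, and its Smith normal form has invariant factors (1,1,1,1,1,1).

Computing H_k = (kernel of ∂_k) / (image of ∂_{k+1}):

  H_0: rank C_0 − rank ∂_1 = 6 − 5 = 1, and the invariant factors of ∂_1 are all 1, so H_0 = Z.
  H_1: rank ker ∂_1 − rank ∂_2 = (12 − 5) − 6 = 1, and the invariant factors of ∂_2 are all 1, so H_1 = Z.
  H_2: rank ker ∂_2 − rank ∂_3 = (6 − 6) − 0 = 0, and there is no ∂_3, so H_2 = 0.

(K is a triangulation of the cylinder S^1 x I.)

H_0 = Z,  H_1 = Z,  H_2 = 0.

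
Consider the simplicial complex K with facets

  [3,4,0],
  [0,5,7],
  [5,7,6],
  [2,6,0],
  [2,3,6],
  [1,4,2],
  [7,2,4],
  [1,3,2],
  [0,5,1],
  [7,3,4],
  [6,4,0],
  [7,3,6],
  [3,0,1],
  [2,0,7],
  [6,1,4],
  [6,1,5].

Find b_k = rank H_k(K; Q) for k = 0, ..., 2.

Take the total order 0 < 1 < 2 < 3 < 4 < 5 < 6 < 7 on the vertex set. Then K (dimension 2) consists of the simplices:

  0-simplices (8): [0], [1], [2], [3], [4], [5], [6], [7]
  1-simplices (24): (24 of them)
  2-simplices (16): [0,1,3], [0,1,5], [0,2,6], [0,2,7], [0,3,4], [0,4,6], [0,5,7], [1,2,3], [1,2,4], [1,4,6], [1,5,6], [2,3,6], [2,4,7], [3,4,7], [3,6,7], [5,6,7]

so the chain groups are C_0 ≅ Z^8, C_1 ≅ Z^24, C_2 ≅ Z^16.

Boundary ∂_1: C_1 → C_0 sends each edge [p,q] (with p < q) to q − p. For instance
  ∂[2,3] = [3] − [2].
The resulting 8×24 matrix has rank 7, and its Smith normal form has invariant factors (1,1,1,1,1,1,1).

∂_2: C_2 → C_1 sends each 2-simplex [p,q,r] to [q,r] − [p,r] + [p,q]. For instance
  ∂[1,2,3] = [2,3] − [1,3] + [1,2],
  ∂[0,5,7] = [5,7] − [0,7] + [0,5].
The resulting 24×16 matrix has rank 15, and its Smith normal form has invariant factors (1,1,1,1,1,1,1,1,1,1,1,1,1,1,1).

Reading off H_k = ker ∂_k / im ∂_{k+1}:

  H_0: rank C_0 − rank ∂_1 = 8 − 7 = 1, and the invariant factors of ∂_1 are all 1, so H_0 = Z.
  H_1: rank ker ∂_1 − rank ∂_2 = (24 − 7) − 15 = 2, and the invariant factors of ∂_2 are all 1, so H_1 = Z^2.
  H_2: rank ker ∂_2 − rank ∂_3 = (16 − 15) − 0 = 1, and there is no ∂_3, so H_2 = Z.

As a check, the Euler characteristic is 8 − 24 + 16 = 0, which agrees with 1 − 2 + 1 = 0.

Hence the Betti numbers are b_0 = 1, b_1 = 2, b_2 = 1.

b_0 = 1, b_1 = 2, b_2 = 1.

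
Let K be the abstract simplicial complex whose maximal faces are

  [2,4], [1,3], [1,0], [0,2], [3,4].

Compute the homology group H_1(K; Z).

Fix the vertex order 0 < 1 < 2 < 3 < 4 and write every simplex with vertices in increasing order. Then dim K = 1 and the simplices of K are:

  0-simplices (5): [0], [1], [2], [3], [4]
  1-simplices (5): [0,1], [0,2], [1,3], [2,4], [3,4]

Hence C_0 ≅ Z^5, C_1 ≅ Z^5.

The boundary map ∂_1: C_1 → C_0 is given by ∂[p,q] = [q] − [p]. For instance
  ∂[0,2] = [2] − [0].
This gives a 5×5 integer matrix of rank 4; reducing to Smith normal form yields diagonal entries (1,1,1,1).

Now H_k = ker ∂_k / im ∂_{k+1}, so:

  H_1: rank ker ∂_1 − rank ∂_2 = (5 − 4) − 0 = 1, and there is no ∂_2, so H_1 ≅ Z.

H_1 ≅ Z.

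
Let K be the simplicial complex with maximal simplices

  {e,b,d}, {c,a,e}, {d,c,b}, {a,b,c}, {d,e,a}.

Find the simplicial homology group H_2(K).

Order the vertices as a < b < c < d < e. Listing each simplex with vertices in this order, K has dimension 2 with simplices:

  0-simplices (5): a, b, c, d, e
  1-simplices (10): ab, ac, ad, ae, bc, bd, be, cd, ce, de
  2-simplices (5): abc, ace, ade, bcd, bde

so the chain groups are C_0 ≅ Z^5, C_1 ≅ Z^10, C_2 ≅ Z^5.

Boundary ∂_1: C_1 → C_0 sends each edge [p,q] (with p < q) to q − p. For instance
  ∂ae = e − a.
The resulting 5×10 matrix has rank 4, and its Smith normal form has invariant factors (1,1,1,1).

∂_2: C_2 → C_1 acts by ∂[p,q,r] = [q,r] − [p,r] + [p,q]. For instance
  ∂ace = ce − ae + ac,
  ∂ade = de − ae + ad.
The 10×5 boundary matrix has rank 5 and Smith normal form diag(1,1,1,1,1).

From H_k ≅ ker(∂_k) / im(∂_{k+1}) we obtain:

  H_2: rank ker ∂_2 − rank ∂_3 = (5 − 5) − 0 = 0, and there is no ∂_3, so H_2 ≅ 0.

(K is a triangulation of the Möbius band.)

H_2 = 0.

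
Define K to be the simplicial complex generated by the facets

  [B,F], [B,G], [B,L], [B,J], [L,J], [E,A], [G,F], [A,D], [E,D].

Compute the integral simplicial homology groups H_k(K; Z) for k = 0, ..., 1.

H_0 ≅ Z^2,  H_1 ≅ Z^3.

Fix the vertex order A < B < D < E < F < G < J < L and write every simplex with vertices in increasing order. Then dim K = 1 and the simplices of K are:

  0-simplices (8): A, B, D, E, F, G, J, L
  1-simplices (9): AD, AE, BF, BG, BJ, BL, DE, FG, JL

so the chain groups are C_0 ≅ Z^8, C_1 ≅ Z^9.

∂_1: C_1 → C_0 maps an edge to its endpoints' difference, ∂[p,q] = q − p. For instance
  ∂BF = F − B.
The 8×9 boundary matrix has rank 6 and Smith normal form diag(1,1,1,1,1,1).

Computing H_k = (kernel of ∂_k) / (image of ∂_{k+1}):

  H_0: rank C_0 − rank ∂_1 = 8 − 6 = 2, and the invariant factors of ∂_1 are all 1, so H_0 = Z^2.
  H_1: rank ker ∂_1 − rank ∂_2 = (9 − 6) − 0 = 3, and there is no ∂_2, so H_1 = Z^3.

As a check, the Euler characteristic is 8 − 9 = -1, which agrees with 2 − 3 = -1.
(K is a triangulation of the disjoint union of a wedge of 2 circles and the circle S^1.)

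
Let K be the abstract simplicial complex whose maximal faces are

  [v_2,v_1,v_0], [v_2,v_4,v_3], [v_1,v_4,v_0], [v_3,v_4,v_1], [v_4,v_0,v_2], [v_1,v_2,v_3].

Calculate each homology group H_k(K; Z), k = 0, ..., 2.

H_0 ≅ Z,  H_1 = 0,  H_2 ≅ Z.

Order the vertices as v_0 < v_1 < v_2 < v_3 < v_4. Listing each simplex with vertices in this order, K has dimension 2 with simplices:

  0-simplices (5): [v_0], [v_1], [v_2], [v_3], [v_4]
  1-simplices (9): [v_0,v_1], [v_0,v_2], [v_0,v_4], [v_1,v_2], [v_1,v_3], [v_1,v_4], [v_2,v_3], [v_2,v_4], [v_3,v_4]
  2-simplices (6): [v_0,v_1,v_2], [v_0,v_1,v_4], [v_0,v_2,v_4], [v_1,v_2,v_3], [v_1,v_3,v_4], [v_2,v_3,v_4]

giving chain groups C_0 ≅ Z^5, C_1 ≅ Z^9, C_2 ≅ Z^6.

∂_1: C_1 → C_0 is given by ∂[p,q] = [q] − [p].
The 5×9 boundary matrix has rank 4 and Smith normal form diag(1,1,1,1).

Boundary ∂_2: C_2 → C_1 sends each 2-simplex [p,q,r] to [q,r] − [p,r] + [p,q]. For instance
  ∂[v_1,v_3,v_4] = [v_3,v_4] − [v_1,v_4] + [v_1,v_3],
  ∂[v_0,v_1,v_2] = [v_1,v_2] − [v_0,v_2] + [v_0,v_1].
The resulting 9×6 matrix has rank 5, and its Smith normal form has invariant factors (1,1,1,1,1).

Reading off H_k = ker ∂_k / im ∂_{k+1}:

  H_0: rank C_0 − rank ∂_1 = 5 − 4 = 1, and the invariant factors of ∂_1 are all 1, so H_0 = Z.
  H_1: rank ker ∂_1 − rank ∂_2 = (9 − 4) − 5 = 0, and the invariant factors of ∂_2 are all 1, so H_1 = 0.
  H_2: rank ker ∂_2 − rank ∂_3 = (6 − 5) − 0 = 1, and there is no ∂_3, so H_2 = Z.

As a check, the Euler characteristic is 5 − 9 + 6 = 2, which agrees with 1 − 0 + 1 = 2.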